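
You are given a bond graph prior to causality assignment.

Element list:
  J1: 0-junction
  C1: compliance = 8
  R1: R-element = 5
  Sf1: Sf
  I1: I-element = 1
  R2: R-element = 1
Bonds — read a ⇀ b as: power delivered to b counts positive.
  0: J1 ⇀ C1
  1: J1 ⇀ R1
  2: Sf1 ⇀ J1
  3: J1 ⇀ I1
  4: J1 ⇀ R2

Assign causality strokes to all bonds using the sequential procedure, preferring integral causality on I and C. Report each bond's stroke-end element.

β2 stroke at Sf1  (Sf1: flow source, stroke at near end)
β0 stroke at J1  (C1: C, integral causality)
β1 stroke at R1  (J1: bond 0 brought effort, rest push out)
β3 stroke at I1  (0-jn J1 has e-setter on 0)
β4 stroke at R2  (common-e at J1 fixed by 0)

#0 →J1
#1 →R1
#2 →Sf1
#3 →I1
#4 →R2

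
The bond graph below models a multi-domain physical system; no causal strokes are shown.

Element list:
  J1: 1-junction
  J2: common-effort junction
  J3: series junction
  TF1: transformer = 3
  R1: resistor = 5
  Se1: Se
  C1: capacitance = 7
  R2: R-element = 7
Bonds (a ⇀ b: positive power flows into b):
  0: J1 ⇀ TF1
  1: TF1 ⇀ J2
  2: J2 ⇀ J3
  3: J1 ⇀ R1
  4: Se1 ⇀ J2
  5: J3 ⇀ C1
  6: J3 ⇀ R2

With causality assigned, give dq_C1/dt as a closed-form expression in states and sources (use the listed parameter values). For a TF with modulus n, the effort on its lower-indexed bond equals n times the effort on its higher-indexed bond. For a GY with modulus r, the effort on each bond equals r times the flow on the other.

dq_C1/dt = E_Se1/7 - q_C1/49

b4 |J2  (Se1 fixes effort; stroke away)
b1 |TF1  (J2: bond 4 brought effort, rest push out)
b2 |J3  (0-jn J2 has e-setter on 4)
b0 |J1  (TF TF1: opposite of bond 1)
b3 |R1  (only one flow-in slot at J1)
b5 |J3  (C1 integral (e out))
b6 |R2  (J3 needs exactly one f-in)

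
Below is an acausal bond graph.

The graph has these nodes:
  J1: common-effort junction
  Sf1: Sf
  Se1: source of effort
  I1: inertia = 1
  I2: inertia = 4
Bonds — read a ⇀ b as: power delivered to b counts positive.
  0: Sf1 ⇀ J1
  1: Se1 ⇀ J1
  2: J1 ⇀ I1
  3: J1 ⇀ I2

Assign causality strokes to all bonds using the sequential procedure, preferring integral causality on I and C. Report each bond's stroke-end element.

bond 0 →Sf1
bond 1 →J1
bond 2 →I1
bond 3 →I2

b0 |Sf1  (Sf1 fixes flow; stroke at Sf1)
b1 |J1  (Se1: effort source, stroke at far end)
b2 |I1  (common-e at J1 fixed by 1)
b3 |I2  (J1: bond 1 brought effort, rest push out)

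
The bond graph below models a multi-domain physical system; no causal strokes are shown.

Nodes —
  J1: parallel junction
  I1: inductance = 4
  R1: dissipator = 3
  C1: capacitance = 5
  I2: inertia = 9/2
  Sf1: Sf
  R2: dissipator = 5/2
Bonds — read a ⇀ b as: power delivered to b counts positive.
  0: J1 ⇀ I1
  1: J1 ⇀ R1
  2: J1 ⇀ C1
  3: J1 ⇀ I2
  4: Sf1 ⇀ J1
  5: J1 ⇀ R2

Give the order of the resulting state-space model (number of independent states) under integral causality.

3  (C1, I1, I2 all integral)

b4 stroke at Sf1  (Sf1 fixes flow; stroke at Sf1)
b0 stroke at I1  (prefer integral on I1)
b2 stroke at J1  (prefer integral on C1)
b1 stroke at R1  (J1 effort already set via bond 2)
b3 stroke at I2  (0-jn J1 has e-setter on 2)
b5 stroke at R2  (J1 effort already set via bond 2)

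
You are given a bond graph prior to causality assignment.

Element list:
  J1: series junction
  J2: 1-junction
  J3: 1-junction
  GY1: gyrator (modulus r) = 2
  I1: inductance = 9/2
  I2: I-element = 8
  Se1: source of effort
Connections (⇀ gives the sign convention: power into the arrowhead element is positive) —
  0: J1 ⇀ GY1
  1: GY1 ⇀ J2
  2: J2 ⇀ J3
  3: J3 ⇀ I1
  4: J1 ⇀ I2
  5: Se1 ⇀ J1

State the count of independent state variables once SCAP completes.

β5 stroke at J1  (Se1 (Se) sets effort on bond)
β3 stroke at I1  (I1: I, integral causality)
β2 stroke at J3  (J3: bond 3 brought flow, rest push out)
β1 stroke at J2  (J2: bond 2 brought flow, rest push out)
β0 stroke at J1  (GY1: gyrator matches bond 1)
β4 stroke at I2  (only one flow-in slot at J1)

2  (I1, I2 all integral)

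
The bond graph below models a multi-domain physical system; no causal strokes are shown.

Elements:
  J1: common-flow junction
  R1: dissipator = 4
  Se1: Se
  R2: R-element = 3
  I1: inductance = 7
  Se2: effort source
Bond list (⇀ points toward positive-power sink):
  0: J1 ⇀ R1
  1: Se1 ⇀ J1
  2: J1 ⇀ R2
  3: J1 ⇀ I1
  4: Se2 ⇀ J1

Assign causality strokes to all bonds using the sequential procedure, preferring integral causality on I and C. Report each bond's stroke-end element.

b0 stroke at J1
b1 stroke at J1
b2 stroke at J1
b3 stroke at I1
b4 stroke at J1

bond 1 stroke→J1  (source Se1 imposes e)
bond 4 stroke→J1  (source Se2 imposes e)
bond 3 stroke→I1  (I1 integral (f out))
bond 0 stroke→J1  (1-jn J1 has f-setter on 3)
bond 2 stroke→J1  (J1: bond 3 brought flow, rest push out)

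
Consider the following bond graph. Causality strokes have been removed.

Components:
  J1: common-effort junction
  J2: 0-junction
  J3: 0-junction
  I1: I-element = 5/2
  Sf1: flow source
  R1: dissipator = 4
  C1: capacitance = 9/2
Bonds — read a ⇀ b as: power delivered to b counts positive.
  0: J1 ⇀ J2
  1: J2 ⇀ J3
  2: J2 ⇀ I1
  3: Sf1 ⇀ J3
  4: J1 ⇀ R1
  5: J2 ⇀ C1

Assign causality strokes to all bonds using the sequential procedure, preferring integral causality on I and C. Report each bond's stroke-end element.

bond 3 →Sf1  (Sf1 fixes flow; stroke at Sf1)
bond 1 →J3  (only one effort-in slot at J3)
bond 2 →I1  (prefer integral on I1)
bond 5 →J2  (C1: C, integral causality)
bond 0 →J1  (0-jn J2 has e-setter on 5)
bond 4 →R1  (J1 effort already set via bond 0)

β0 →J1
β1 →J3
β2 →I1
β3 →Sf1
β4 →R1
β5 →J2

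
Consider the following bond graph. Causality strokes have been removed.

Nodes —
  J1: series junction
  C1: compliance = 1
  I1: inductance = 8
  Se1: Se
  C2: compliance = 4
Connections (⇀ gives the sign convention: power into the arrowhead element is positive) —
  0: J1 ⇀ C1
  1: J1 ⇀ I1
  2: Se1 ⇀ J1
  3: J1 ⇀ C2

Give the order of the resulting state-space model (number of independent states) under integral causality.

3  (C1, C2, I1 all integral)

bond 2 →J1  (Se1 (Se) sets effort on bond)
bond 0 →J1  (prefer integral on C1)
bond 1 →I1  (I1 outputs flow p/I1)
bond 3 →J1  (J1 flow already set via bond 1)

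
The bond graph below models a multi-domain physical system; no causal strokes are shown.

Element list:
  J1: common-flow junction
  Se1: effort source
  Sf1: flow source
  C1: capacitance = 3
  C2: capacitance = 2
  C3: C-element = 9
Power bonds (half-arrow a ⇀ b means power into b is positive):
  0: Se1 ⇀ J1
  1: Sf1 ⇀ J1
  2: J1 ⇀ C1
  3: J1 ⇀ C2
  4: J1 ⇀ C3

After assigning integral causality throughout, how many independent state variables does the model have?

b0 stroke at J1  (Se1 fixes effort; stroke away)
b1 stroke at Sf1  (Sf1: flow source, stroke at near end)
b2 stroke at J1  (1-jn J1 has f-setter on 1)
b3 stroke at J1  (1-jn J1 has f-setter on 1)
b4 stroke at J1  (1-jn J1 has f-setter on 1)

3  (C1, C2, C3 all integral)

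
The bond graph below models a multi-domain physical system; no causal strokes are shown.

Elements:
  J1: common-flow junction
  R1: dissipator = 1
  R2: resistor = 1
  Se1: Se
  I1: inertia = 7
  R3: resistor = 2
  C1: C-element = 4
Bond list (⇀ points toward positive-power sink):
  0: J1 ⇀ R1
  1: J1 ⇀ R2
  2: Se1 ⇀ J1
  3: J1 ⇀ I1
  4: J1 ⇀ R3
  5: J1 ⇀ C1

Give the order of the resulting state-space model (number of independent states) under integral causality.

#2 →J1  (Se1 (Se) sets effort on bond)
#3 →I1  (I1: I, integral causality)
#0 →J1  (J1 flow already set via bond 3)
#1 →J1  (common-f at J1 fixed by 3)
#4 →J1  (J1: bond 3 brought flow, rest push out)
#5 →J1  (J1: bond 3 brought flow, rest push out)

2  (C1, I1 all integral)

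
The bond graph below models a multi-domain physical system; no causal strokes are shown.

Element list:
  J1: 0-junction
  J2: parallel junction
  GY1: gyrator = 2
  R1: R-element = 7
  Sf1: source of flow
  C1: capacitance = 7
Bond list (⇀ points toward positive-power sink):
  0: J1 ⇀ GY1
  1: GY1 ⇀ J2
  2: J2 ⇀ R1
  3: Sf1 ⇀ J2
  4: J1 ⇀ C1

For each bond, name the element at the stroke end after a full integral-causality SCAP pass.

β3 |Sf1  (Sf1: flow source, stroke at near end)
β4 |J1  (C1 integral (e out))
β0 |GY1  (J1 effort already set via bond 4)
β1 |GY1  (GY GY1: same side as bond 0)
β2 |J2  (only one effort-in slot at J2)

bond 0 stroke→GY1
bond 1 stroke→GY1
bond 2 stroke→J2
bond 3 stroke→Sf1
bond 4 stroke→J1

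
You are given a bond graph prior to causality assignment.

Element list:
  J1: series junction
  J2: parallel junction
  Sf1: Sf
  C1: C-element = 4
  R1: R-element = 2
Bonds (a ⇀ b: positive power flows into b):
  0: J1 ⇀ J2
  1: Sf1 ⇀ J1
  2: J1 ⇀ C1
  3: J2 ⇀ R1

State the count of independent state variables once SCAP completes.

b1 |Sf1  (Sf1 fixes flow; stroke at Sf1)
b0 |J1  (J1: bond 1 brought flow, rest push out)
b2 |J1  (common-f at J1 fixed by 1)
b3 |J2  (closing 0-jn rule on J2)

1  (C1 all integral)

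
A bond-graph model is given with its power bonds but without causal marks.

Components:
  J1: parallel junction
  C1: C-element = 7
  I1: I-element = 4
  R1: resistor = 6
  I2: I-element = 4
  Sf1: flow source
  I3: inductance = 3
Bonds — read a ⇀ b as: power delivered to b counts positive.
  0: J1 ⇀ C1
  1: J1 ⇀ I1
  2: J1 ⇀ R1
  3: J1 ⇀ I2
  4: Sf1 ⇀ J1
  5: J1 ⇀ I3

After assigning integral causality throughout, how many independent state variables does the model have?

4  (C1, I1, I2, I3 all integral)

β4 stroke→Sf1  (source Sf1 imposes f)
β0 stroke→J1  (C1 outputs effort q/C1)
β1 stroke→I1  (0-jn J1 has e-setter on 0)
β2 stroke→R1  (J1 effort already set via bond 0)
β3 stroke→I2  (common-e at J1 fixed by 0)
β5 stroke→I3  (J1 effort already set via bond 0)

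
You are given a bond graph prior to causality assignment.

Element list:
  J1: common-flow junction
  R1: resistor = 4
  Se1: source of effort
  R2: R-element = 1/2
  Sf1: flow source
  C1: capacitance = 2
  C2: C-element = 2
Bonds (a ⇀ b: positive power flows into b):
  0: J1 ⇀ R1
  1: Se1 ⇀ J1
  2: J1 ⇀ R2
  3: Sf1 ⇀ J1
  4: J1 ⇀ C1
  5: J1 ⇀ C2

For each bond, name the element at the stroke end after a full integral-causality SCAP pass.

bond 1 →J1  (Se1 fixes effort; stroke away)
bond 3 →Sf1  (source Sf1 imposes f)
bond 0 →J1  (J1: bond 3 brought flow, rest push out)
bond 2 →J1  (1-jn J1 has f-setter on 3)
bond 4 →J1  (1-jn J1 has f-setter on 3)
bond 5 →J1  (J1 flow already set via bond 3)

b0 stroke→J1
b1 stroke→J1
b2 stroke→J1
b3 stroke→Sf1
b4 stroke→J1
b5 stroke→J1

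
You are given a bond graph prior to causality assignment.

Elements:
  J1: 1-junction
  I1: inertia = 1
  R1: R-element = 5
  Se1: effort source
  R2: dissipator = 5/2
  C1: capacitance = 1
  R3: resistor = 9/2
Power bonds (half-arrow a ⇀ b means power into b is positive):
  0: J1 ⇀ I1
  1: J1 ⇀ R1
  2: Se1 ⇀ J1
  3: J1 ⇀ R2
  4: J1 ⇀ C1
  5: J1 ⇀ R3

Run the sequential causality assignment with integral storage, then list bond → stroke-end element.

b0 |I1
b1 |J1
b2 |J1
b3 |J1
b4 |J1
b5 |J1

bond 2 stroke→J1  (Se1 fixes effort; stroke away)
bond 0 stroke→I1  (I1 integral (f out))
bond 1 stroke→J1  (J1: bond 0 brought flow, rest push out)
bond 3 stroke→J1  (J1: bond 0 brought flow, rest push out)
bond 4 stroke→J1  (J1 flow already set via bond 0)
bond 5 stroke→J1  (common-f at J1 fixed by 0)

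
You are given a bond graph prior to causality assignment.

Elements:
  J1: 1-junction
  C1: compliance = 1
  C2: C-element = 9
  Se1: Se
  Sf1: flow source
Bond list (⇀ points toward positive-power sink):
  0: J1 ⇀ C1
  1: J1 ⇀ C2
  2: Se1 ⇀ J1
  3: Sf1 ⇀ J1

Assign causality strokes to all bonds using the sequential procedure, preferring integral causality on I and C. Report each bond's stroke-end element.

β2 →J1  (Se1 fixes effort; stroke away)
β3 →Sf1  (Sf1 fixes flow; stroke at Sf1)
β0 →J1  (1-jn J1 has f-setter on 3)
β1 →J1  (J1: bond 3 brought flow, rest push out)

#0 stroke→J1
#1 stroke→J1
#2 stroke→J1
#3 stroke→Sf1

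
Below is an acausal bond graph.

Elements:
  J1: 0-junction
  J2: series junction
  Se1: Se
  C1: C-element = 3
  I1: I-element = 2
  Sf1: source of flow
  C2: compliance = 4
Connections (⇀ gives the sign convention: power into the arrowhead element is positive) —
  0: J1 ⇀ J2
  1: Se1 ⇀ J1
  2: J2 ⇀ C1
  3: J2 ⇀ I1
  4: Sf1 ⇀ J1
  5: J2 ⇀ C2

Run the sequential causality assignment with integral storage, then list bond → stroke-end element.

#0 |J2
#1 |J1
#2 |J2
#3 |I1
#4 |Sf1
#5 |J2

b1 |J1  (Se1 fixes effort; stroke away)
b4 |Sf1  (source Sf1 imposes f)
b0 |J2  (common-e at J1 fixed by 1)
b2 |J2  (prefer integral on C1)
b3 |I1  (I1 outputs flow p/I1)
b5 |J2  (J2: bond 3 brought flow, rest push out)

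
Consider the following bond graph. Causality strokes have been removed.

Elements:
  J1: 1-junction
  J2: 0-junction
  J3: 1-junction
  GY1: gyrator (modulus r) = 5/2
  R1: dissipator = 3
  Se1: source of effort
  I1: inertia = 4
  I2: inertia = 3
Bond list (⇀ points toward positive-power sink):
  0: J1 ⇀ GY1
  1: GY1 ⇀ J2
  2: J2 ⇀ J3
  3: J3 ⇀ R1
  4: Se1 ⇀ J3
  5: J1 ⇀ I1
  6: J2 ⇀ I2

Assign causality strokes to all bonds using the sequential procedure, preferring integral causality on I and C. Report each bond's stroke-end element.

b0 stroke at J1
b1 stroke at J2
b2 stroke at J3
b3 stroke at R1
b4 stroke at J3
b5 stroke at I1
b6 stroke at I2

β4 |J3  (Se1: effort source, stroke at far end)
β5 |I1  (I1: I, integral causality)
β0 |J1  (J1: bond 5 brought flow, rest push out)
β1 |J2  (GY GY1: same side as bond 0)
β2 |J3  (common-e at J2 fixed by 1)
β6 |I2  (J2 effort already set via bond 1)
β3 |R1  (J3 needs exactly one f-in)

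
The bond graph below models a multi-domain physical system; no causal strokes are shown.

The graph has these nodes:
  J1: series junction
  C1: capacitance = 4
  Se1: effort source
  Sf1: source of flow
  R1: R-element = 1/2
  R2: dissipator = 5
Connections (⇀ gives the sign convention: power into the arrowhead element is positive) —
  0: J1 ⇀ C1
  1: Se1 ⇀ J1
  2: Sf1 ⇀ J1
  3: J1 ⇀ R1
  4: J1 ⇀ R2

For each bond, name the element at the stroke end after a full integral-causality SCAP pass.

β1 →J1  (Se1 (Se) sets effort on bond)
β2 →Sf1  (Sf1: flow source, stroke at near end)
β0 →J1  (J1 flow already set via bond 2)
β3 →J1  (common-f at J1 fixed by 2)
β4 →J1  (J1: bond 2 brought flow, rest push out)

bond 0 →J1
bond 1 →J1
bond 2 →Sf1
bond 3 →J1
bond 4 →J1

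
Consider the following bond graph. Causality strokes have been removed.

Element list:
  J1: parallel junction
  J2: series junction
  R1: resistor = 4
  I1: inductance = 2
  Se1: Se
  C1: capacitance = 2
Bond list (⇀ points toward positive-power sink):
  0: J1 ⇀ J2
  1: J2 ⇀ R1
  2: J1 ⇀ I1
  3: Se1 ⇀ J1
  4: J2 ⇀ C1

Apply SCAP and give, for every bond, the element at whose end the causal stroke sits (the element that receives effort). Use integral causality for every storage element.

#0 →J2
#1 →R1
#2 →I1
#3 →J1
#4 →J2

#3 →J1  (source Se1 imposes e)
#0 →J2  (J1: bond 3 brought effort, rest push out)
#2 →I1  (0-jn J1 has e-setter on 3)
#4 →J2  (C1 integral (e out))
#1 →R1  (J2 needs exactly one f-in)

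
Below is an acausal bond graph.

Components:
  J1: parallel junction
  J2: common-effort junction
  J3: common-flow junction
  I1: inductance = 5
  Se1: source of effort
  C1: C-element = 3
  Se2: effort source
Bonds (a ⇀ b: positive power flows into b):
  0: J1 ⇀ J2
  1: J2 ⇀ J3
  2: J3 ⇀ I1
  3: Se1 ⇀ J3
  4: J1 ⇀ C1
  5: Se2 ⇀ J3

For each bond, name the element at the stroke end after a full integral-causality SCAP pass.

b0 |J2
b1 |J3
b2 |I1
b3 |J3
b4 |J1
b5 |J3

bond 3 →J3  (Se1: effort source, stroke at far end)
bond 5 →J3  (Se2: effort source, stroke at far end)
bond 2 →I1  (I1 integral (f out))
bond 1 →J3  (common-f at J3 fixed by 2)
bond 0 →J2  (closing 0-jn rule on J2)
bond 4 →J1  (J1 needs exactly one e-in)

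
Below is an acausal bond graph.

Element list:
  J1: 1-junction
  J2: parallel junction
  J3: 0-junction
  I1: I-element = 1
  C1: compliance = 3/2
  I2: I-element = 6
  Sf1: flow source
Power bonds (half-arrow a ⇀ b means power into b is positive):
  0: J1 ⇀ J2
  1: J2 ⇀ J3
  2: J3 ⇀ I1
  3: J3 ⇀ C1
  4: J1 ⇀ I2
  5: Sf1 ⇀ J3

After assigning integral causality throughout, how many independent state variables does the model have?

β5 →Sf1  (source Sf1 imposes f)
β2 →I1  (I1: I, integral causality)
β3 →J3  (prefer integral on C1)
β1 →J2  (J3: bond 3 brought effort, rest push out)
β0 →J1  (0-jn J2 has e-setter on 1)
β4 →I2  (J1 needs exactly one f-in)

3  (C1, I1, I2 all integral)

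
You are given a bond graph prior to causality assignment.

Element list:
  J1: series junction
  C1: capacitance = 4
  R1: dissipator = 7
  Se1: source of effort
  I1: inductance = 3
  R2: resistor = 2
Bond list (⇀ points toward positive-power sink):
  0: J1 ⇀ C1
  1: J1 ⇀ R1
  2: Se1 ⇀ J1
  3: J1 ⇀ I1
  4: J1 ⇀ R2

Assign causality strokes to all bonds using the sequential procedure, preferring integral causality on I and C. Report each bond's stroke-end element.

#2 stroke→J1  (Se1 fixes effort; stroke away)
#0 stroke→J1  (C1 integral (e out))
#3 stroke→I1  (I1 outputs flow p/I1)
#1 stroke→J1  (J1: bond 3 brought flow, rest push out)
#4 stroke→J1  (common-f at J1 fixed by 3)

bond 0 →J1
bond 1 →J1
bond 2 →J1
bond 3 →I1
bond 4 →J1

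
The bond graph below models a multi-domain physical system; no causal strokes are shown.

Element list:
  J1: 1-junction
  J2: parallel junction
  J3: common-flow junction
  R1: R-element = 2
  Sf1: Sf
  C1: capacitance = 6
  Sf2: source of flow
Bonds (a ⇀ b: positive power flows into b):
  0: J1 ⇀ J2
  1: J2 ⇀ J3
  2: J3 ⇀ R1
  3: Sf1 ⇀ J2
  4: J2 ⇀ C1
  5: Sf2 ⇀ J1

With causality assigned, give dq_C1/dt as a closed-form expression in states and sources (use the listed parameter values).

bond 3 stroke at Sf1  (Sf1 fixes flow; stroke at Sf1)
bond 5 stroke at Sf2  (Sf2 (Sf) sets flow on bond)
bond 0 stroke at J1  (J1: bond 5 brought flow, rest push out)
bond 4 stroke at J2  (C1 outputs effort q/C1)
bond 1 stroke at J3  (common-e at J2 fixed by 4)
bond 2 stroke at R1  (closing 1-jn rule on J3)

dq_C1/dt = F_Sf1 + F_Sf2 - q_C1/12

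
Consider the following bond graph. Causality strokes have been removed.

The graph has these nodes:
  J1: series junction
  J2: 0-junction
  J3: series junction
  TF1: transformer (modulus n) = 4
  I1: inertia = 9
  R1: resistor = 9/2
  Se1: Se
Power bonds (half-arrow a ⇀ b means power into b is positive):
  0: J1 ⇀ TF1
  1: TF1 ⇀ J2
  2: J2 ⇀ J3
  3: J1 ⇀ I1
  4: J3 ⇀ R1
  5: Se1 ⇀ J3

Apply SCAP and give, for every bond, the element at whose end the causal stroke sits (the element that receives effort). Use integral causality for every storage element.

b0 →J1
b1 →TF1
b2 →J2
b3 →I1
b4 →J3
b5 →J3

b5 stroke→J3  (Se1 fixes effort; stroke away)
b3 stroke→I1  (prefer integral on I1)
b0 stroke→J1  (1-jn J1 has f-setter on 3)
b1 stroke→TF1  (through TF1, causality passes straight; one stroke at TF1)
b2 stroke→J2  (J2 needs exactly one e-in)
b4 stroke→J3  (common-f at J3 fixed by 2)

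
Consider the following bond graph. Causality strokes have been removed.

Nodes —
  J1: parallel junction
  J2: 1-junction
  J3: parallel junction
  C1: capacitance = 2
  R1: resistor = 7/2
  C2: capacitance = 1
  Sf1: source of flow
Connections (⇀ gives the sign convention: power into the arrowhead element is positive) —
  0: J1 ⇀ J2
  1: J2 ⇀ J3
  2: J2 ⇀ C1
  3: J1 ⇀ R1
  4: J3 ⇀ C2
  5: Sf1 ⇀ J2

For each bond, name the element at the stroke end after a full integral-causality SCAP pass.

β0 →J2
β1 →J2
β2 →J2
β3 →J1
β4 →J3
β5 →Sf1

β5 →Sf1  (Sf1 (Sf) sets flow on bond)
β0 →J2  (common-f at J2 fixed by 5)
β1 →J2  (J2 flow already set via bond 5)
β2 →J2  (J2: bond 5 brought flow, rest push out)
β4 →J3  (only one effort-in slot at J3)
β3 →J1  (only one effort-in slot at J1)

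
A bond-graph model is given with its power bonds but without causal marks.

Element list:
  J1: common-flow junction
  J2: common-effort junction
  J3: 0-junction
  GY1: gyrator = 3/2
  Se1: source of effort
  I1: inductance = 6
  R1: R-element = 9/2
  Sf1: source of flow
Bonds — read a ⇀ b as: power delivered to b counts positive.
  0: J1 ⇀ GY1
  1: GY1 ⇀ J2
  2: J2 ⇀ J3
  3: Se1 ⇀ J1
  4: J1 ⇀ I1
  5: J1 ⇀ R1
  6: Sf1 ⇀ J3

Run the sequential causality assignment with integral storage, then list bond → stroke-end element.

#0 →J1
#1 →J2
#2 →J3
#3 →J1
#4 →I1
#5 →J1
#6 →Sf1

b3 stroke at J1  (Se1 (Se) sets effort on bond)
b6 stroke at Sf1  (Sf1 fixes flow; stroke at Sf1)
b2 stroke at J3  (J3: last free bond brings effort in)
b1 stroke at J2  (J2: last free bond brings effort in)
b0 stroke at J1  (GY1 both-in/both-out from 1)
b4 stroke at I1  (I1 outputs flow p/I1)
b5 stroke at J1  (common-f at J1 fixed by 4)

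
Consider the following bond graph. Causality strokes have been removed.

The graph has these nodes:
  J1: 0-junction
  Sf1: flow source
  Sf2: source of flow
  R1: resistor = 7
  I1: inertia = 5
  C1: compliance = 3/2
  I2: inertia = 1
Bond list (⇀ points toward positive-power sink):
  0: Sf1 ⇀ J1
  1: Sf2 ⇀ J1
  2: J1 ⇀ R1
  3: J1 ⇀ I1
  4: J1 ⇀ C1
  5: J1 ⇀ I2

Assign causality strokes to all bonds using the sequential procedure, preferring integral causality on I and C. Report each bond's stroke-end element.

#0 stroke at Sf1
#1 stroke at Sf2
#2 stroke at R1
#3 stroke at I1
#4 stroke at J1
#5 stroke at I2

b0 stroke at Sf1  (Sf1 (Sf) sets flow on bond)
b1 stroke at Sf2  (Sf2 fixes flow; stroke at Sf2)
b3 stroke at I1  (I1 outputs flow p/I1)
b4 stroke at J1  (prefer integral on C1)
b2 stroke at R1  (0-jn J1 has e-setter on 4)
b5 stroke at I2  (J1: bond 4 brought effort, rest push out)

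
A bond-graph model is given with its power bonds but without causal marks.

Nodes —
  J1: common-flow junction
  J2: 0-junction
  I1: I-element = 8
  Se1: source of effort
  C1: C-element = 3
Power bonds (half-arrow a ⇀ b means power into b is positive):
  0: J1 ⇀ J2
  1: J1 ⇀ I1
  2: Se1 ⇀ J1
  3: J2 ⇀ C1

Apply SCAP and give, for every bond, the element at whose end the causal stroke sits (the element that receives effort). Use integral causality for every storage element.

#0 |J1
#1 |I1
#2 |J1
#3 |J2

#2 stroke at J1  (Se1 fixes effort; stroke away)
#1 stroke at I1  (I1 integral (f out))
#0 stroke at J1  (J1 flow already set via bond 1)
#3 stroke at J2  (J2 needs exactly one e-in)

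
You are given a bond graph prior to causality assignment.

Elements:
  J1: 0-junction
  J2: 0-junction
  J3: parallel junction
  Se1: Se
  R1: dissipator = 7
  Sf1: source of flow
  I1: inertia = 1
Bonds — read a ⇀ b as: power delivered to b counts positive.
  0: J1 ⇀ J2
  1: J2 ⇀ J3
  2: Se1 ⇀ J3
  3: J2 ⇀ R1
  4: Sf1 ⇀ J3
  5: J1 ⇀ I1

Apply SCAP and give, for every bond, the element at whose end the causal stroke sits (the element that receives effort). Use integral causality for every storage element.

#0 |J1
#1 |J2
#2 |J3
#3 |R1
#4 |Sf1
#5 |I1

bond 2 stroke→J3  (Se1: effort source, stroke at far end)
bond 4 stroke→Sf1  (Sf1: flow source, stroke at near end)
bond 1 stroke→J2  (J3: bond 2 brought effort, rest push out)
bond 0 stroke→J1  (0-jn J2 has e-setter on 1)
bond 3 stroke→R1  (J2: bond 1 brought effort, rest push out)
bond 5 stroke→I1  (0-jn J1 has e-setter on 0)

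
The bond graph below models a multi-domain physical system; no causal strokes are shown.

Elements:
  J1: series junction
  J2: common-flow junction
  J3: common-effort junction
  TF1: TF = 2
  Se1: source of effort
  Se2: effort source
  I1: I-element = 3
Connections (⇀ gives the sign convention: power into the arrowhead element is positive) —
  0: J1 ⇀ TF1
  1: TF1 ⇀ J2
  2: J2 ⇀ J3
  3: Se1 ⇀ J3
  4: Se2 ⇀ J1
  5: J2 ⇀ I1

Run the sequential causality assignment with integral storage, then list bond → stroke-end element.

bond 3 stroke at J3  (Se1 (Se) sets effort on bond)
bond 4 stroke at J1  (Se2 (Se) sets effort on bond)
bond 0 stroke at TF1  (closing 1-jn rule on J1)
bond 2 stroke at J2  (J3: bond 3 brought effort, rest push out)
bond 1 stroke at J2  (through TF1, causality passes straight; one stroke at TF1)
bond 5 stroke at I1  (J2: last free bond brings flow in)

bond 0 stroke at TF1
bond 1 stroke at J2
bond 2 stroke at J2
bond 3 stroke at J3
bond 4 stroke at J1
bond 5 stroke at I1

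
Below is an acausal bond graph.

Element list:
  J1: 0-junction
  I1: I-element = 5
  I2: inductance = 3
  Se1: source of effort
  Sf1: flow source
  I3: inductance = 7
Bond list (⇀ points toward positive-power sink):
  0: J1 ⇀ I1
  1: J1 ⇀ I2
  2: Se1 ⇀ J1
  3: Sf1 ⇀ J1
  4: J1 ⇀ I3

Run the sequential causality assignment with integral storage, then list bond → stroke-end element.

b2 stroke→J1  (source Se1 imposes e)
b3 stroke→Sf1  (Sf1 (Sf) sets flow on bond)
b0 stroke→I1  (J1: bond 2 brought effort, rest push out)
b1 stroke→I2  (common-e at J1 fixed by 2)
b4 stroke→I3  (J1 effort already set via bond 2)

b0 →I1
b1 →I2
b2 →J1
b3 →Sf1
b4 →I3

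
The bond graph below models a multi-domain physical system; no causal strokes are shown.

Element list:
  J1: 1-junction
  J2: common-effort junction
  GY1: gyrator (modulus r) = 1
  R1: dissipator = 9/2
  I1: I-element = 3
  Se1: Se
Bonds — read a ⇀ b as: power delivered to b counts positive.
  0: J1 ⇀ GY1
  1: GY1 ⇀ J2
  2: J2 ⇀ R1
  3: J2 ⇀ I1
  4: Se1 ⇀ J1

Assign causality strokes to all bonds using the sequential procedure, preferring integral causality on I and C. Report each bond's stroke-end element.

b0 |GY1
b1 |GY1
b2 |J2
b3 |I1
b4 |J1

b4 |J1  (Se1 fixes effort; stroke away)
b0 |GY1  (closing 1-jn rule on J1)
b1 |GY1  (GY GY1: same side as bond 0)
b3 |I1  (I1: I, integral causality)
b2 |J2  (only one effort-in slot at J2)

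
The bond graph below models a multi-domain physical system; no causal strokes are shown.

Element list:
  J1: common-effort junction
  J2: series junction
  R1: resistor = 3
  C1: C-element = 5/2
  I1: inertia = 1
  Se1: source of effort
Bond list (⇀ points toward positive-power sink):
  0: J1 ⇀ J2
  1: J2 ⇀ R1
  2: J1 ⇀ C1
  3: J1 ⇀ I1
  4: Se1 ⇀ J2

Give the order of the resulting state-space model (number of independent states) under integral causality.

2  (C1, I1 all integral)

bond 4 →J2  (Se1: effort source, stroke at far end)
bond 2 →J1  (C1 integral (e out))
bond 0 →J2  (common-e at J1 fixed by 2)
bond 3 →I1  (J1 effort already set via bond 2)
bond 1 →R1  (only one flow-in slot at J2)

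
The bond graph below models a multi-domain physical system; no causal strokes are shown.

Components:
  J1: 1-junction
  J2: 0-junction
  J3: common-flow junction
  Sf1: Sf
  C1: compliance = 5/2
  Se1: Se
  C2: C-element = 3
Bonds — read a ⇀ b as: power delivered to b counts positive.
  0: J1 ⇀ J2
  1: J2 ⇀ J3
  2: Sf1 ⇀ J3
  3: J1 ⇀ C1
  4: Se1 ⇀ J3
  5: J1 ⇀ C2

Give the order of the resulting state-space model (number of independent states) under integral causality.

bond 2 |Sf1  (Sf1 fixes flow; stroke at Sf1)
bond 4 |J3  (Se1 (Se) sets effort on bond)
bond 1 |J3  (common-f at J3 fixed by 2)
bond 0 |J2  (J2: last free bond brings effort in)
bond 3 |J1  (J1 flow already set via bond 0)
bond 5 |J1  (common-f at J1 fixed by 0)

2  (C1, C2 all integral)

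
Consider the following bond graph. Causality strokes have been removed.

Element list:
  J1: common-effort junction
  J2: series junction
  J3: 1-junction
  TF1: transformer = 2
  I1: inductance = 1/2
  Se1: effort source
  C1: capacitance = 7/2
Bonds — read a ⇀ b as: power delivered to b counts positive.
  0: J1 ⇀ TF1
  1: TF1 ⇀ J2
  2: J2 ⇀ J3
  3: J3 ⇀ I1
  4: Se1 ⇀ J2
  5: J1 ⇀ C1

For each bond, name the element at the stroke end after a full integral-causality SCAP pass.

b4 stroke→J2  (Se1: effort source, stroke at far end)
b3 stroke→I1  (I1 integral (f out))
b2 stroke→J3  (common-f at J3 fixed by 3)
b1 stroke→J2  (common-f at J2 fixed by 2)
b0 stroke→TF1  (TF TF1: opposite of bond 1)
b5 stroke→J1  (only one effort-in slot at J1)

bond 0 |TF1
bond 1 |J2
bond 2 |J3
bond 3 |I1
bond 4 |J2
bond 5 |J1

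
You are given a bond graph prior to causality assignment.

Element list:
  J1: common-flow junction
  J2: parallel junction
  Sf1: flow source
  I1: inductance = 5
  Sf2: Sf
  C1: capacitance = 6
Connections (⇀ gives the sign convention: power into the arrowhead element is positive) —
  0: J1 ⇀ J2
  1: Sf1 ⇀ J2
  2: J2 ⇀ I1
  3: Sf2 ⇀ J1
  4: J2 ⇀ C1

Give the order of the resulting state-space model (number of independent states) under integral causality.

2  (C1, I1 all integral)

b1 →Sf1  (source Sf1 imposes f)
b3 →Sf2  (Sf2 fixes flow; stroke at Sf2)
b0 →J1  (J1 flow already set via bond 3)
b2 →I1  (I1 outputs flow p/I1)
b4 →J2  (J2: last free bond brings effort in)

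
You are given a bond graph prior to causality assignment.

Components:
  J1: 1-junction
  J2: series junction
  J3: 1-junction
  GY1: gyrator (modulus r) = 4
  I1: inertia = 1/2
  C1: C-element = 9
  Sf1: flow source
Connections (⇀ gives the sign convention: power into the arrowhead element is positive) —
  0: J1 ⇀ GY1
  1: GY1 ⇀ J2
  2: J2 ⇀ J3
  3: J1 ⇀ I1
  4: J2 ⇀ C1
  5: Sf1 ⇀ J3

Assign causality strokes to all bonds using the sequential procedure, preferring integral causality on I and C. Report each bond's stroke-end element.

b5 stroke at Sf1  (Sf1: flow source, stroke at near end)
b2 stroke at J3  (J3: bond 5 brought flow, rest push out)
b1 stroke at J2  (J2 flow already set via bond 2)
b4 stroke at J2  (1-jn J2 has f-setter on 2)
b0 stroke at J1  (GY GY1: same side as bond 1)
b3 stroke at I1  (J1: last free bond brings flow in)

bond 0 stroke at J1
bond 1 stroke at J2
bond 2 stroke at J3
bond 3 stroke at I1
bond 4 stroke at J2
bond 5 stroke at Sf1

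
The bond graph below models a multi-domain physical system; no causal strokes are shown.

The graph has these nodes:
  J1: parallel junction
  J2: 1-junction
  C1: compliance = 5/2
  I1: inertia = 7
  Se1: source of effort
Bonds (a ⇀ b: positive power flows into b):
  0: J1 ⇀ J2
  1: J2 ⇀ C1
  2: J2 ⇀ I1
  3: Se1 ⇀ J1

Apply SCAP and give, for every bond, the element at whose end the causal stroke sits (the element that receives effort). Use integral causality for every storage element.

β3 stroke→J1  (Se1 fixes effort; stroke away)
β0 stroke→J2  (0-jn J1 has e-setter on 3)
β1 stroke→J2  (C1: C, integral causality)
β2 stroke→I1  (only one flow-in slot at J2)

β0 |J2
β1 |J2
β2 |I1
β3 |J1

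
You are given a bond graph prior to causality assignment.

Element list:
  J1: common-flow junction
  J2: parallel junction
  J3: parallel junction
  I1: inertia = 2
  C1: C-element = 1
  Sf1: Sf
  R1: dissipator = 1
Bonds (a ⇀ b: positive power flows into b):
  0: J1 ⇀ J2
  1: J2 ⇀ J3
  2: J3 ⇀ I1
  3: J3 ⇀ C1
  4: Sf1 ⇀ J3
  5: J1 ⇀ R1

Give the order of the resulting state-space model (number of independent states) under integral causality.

bond 4 →Sf1  (Sf1 (Sf) sets flow on bond)
bond 2 →I1  (I1 outputs flow p/I1)
bond 3 →J3  (C1: C, integral causality)
bond 1 →J2  (J3 effort already set via bond 3)
bond 0 →J1  (J2: bond 1 brought effort, rest push out)
bond 5 →R1  (J1: last free bond brings flow in)

2  (C1, I1 all integral)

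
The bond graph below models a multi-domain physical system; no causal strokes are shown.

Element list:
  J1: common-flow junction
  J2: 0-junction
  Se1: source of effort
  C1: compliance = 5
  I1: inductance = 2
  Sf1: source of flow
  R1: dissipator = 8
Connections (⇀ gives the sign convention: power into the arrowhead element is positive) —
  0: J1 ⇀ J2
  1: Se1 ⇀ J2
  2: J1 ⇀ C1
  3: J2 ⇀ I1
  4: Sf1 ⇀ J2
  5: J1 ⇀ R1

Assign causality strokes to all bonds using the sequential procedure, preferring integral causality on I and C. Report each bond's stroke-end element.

#0 |J1
#1 |J2
#2 |J1
#3 |I1
#4 |Sf1
#5 |R1

b1 |J2  (Se1 fixes effort; stroke away)
b4 |Sf1  (Sf1: flow source, stroke at near end)
b0 |J1  (J2: bond 1 brought effort, rest push out)
b3 |I1  (0-jn J2 has e-setter on 1)
b2 |J1  (prefer integral on C1)
b5 |R1  (closing 1-jn rule on J1)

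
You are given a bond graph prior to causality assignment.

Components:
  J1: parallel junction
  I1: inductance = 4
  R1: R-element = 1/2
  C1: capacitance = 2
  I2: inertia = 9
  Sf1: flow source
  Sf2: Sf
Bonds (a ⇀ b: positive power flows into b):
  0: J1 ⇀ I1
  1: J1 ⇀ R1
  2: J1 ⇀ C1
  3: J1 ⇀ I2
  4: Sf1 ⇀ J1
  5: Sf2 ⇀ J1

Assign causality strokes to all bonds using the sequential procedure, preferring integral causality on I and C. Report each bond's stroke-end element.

b0 stroke at I1
b1 stroke at R1
b2 stroke at J1
b3 stroke at I2
b4 stroke at Sf1
b5 stroke at Sf2

bond 4 →Sf1  (Sf1 fixes flow; stroke at Sf1)
bond 5 →Sf2  (source Sf2 imposes f)
bond 0 →I1  (prefer integral on I1)
bond 2 →J1  (C1: C, integral causality)
bond 1 →R1  (J1 effort already set via bond 2)
bond 3 →I2  (J1 effort already set via bond 2)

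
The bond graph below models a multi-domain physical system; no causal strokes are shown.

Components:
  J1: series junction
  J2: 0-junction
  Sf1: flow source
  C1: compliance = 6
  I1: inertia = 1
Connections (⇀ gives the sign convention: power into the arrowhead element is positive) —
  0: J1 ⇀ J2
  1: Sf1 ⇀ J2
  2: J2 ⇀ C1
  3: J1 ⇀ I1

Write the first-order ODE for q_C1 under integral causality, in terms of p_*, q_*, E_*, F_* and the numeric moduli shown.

dq_C1/dt = F_Sf1 + p_I1

#1 stroke→Sf1  (Sf1: flow source, stroke at near end)
#2 stroke→J2  (prefer integral on C1)
#0 stroke→J1  (J2: bond 2 brought effort, rest push out)
#3 stroke→I1  (J1 needs exactly one f-in)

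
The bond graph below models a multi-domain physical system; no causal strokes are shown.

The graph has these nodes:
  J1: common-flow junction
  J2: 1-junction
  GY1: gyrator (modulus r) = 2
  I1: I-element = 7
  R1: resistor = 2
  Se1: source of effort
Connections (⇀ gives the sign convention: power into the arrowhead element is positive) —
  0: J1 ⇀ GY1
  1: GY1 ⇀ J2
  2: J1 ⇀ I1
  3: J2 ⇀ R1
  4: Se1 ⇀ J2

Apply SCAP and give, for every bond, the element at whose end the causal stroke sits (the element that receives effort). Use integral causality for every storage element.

b0 |J1
b1 |J2
b2 |I1
b3 |R1
b4 |J2

β4 stroke→J2  (Se1 fixes effort; stroke away)
β2 stroke→I1  (I1: I, integral causality)
β0 stroke→J1  (J1: bond 2 brought flow, rest push out)
β1 stroke→J2  (GY1 both-in/both-out from 0)
β3 stroke→R1  (only one flow-in slot at J2)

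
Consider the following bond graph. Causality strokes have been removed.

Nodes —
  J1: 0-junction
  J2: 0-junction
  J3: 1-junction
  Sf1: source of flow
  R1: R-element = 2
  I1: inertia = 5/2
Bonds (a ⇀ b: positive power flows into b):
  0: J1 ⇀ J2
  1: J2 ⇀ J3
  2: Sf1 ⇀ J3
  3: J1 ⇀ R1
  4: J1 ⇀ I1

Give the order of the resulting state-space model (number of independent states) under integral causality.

#2 →Sf1  (Sf1 fixes flow; stroke at Sf1)
#1 →J3  (J3: bond 2 brought flow, rest push out)
#0 →J2  (J2: last free bond brings effort in)
#4 →I1  (I1 outputs flow p/I1)
#3 →J1  (J1: last free bond brings effort in)

1  (I1 all integral)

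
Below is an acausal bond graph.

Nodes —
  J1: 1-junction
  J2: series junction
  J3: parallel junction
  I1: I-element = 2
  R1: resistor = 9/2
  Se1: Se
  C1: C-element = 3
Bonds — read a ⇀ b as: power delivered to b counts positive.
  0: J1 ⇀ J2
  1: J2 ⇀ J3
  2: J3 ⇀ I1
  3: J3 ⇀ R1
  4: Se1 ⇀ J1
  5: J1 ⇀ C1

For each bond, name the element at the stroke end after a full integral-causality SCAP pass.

β4 →J1  (Se1 (Se) sets effort on bond)
β2 →I1  (I1: I, integral causality)
β5 →J1  (prefer integral on C1)
β0 →J2  (J1: last free bond brings flow in)
β1 →J3  (J2: last free bond brings flow in)
β3 →R1  (J3: bond 1 brought effort, rest push out)

#0 →J2
#1 →J3
#2 →I1
#3 →R1
#4 →J1
#5 →J1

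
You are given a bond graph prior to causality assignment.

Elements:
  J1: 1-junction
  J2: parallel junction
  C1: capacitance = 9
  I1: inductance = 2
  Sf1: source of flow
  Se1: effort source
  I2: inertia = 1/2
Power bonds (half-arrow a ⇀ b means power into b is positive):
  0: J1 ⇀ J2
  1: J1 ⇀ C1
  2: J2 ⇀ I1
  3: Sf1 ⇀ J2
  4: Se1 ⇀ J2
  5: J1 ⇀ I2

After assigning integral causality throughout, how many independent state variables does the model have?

b3 stroke at Sf1  (Sf1 fixes flow; stroke at Sf1)
b4 stroke at J2  (source Se1 imposes e)
b0 stroke at J1  (0-jn J2 has e-setter on 4)
b2 stroke at I1  (J2: bond 4 brought effort, rest push out)
b1 stroke at J1  (prefer integral on C1)
b5 stroke at I2  (J1 needs exactly one f-in)

3  (C1, I1, I2 all integral)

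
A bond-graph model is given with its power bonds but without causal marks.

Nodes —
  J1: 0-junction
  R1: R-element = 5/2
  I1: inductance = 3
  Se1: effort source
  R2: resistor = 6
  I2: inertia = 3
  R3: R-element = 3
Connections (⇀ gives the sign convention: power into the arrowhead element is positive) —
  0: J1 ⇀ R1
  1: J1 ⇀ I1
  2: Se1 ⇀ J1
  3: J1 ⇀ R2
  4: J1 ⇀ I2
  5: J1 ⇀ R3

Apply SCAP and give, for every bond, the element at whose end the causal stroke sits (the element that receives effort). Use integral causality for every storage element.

bond 2 stroke→J1  (Se1: effort source, stroke at far end)
bond 0 stroke→R1  (J1: bond 2 brought effort, rest push out)
bond 1 stroke→I1  (J1: bond 2 brought effort, rest push out)
bond 3 stroke→R2  (J1: bond 2 brought effort, rest push out)
bond 4 stroke→I2  (0-jn J1 has e-setter on 2)
bond 5 stroke→R3  (common-e at J1 fixed by 2)

#0 stroke→R1
#1 stroke→I1
#2 stroke→J1
#3 stroke→R2
#4 stroke→I2
#5 stroke→R3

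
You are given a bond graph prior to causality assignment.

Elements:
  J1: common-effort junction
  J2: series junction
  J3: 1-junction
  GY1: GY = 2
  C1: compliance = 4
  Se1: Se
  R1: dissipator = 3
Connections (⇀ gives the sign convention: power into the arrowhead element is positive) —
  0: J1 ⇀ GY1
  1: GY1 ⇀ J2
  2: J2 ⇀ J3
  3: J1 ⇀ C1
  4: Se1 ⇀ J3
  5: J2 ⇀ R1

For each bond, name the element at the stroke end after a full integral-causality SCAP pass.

β0 stroke→GY1
β1 stroke→GY1
β2 stroke→J2
β3 stroke→J1
β4 stroke→J3
β5 stroke→J2

#4 →J3  (source Se1 imposes e)
#2 →J2  (only one flow-in slot at J3)
#3 →J1  (C1: C, integral causality)
#0 →GY1  (common-e at J1 fixed by 3)
#1 →GY1  (through GY1, causality inverts; strokes same side of GY1)
#5 →J2  (1-jn J2 has f-setter on 1)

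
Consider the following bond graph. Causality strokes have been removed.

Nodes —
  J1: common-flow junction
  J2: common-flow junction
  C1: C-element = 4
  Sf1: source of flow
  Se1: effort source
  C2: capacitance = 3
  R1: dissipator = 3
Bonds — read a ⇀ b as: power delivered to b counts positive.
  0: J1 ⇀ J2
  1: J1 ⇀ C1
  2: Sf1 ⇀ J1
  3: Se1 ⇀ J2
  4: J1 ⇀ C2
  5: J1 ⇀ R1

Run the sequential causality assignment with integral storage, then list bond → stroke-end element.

β2 →Sf1  (Sf1: flow source, stroke at near end)
β3 →J2  (source Se1 imposes e)
β0 →J1  (J1 flow already set via bond 2)
β1 →J1  (J1: bond 2 brought flow, rest push out)
β4 →J1  (common-f at J1 fixed by 2)
β5 →J1  (1-jn J1 has f-setter on 2)

#0 stroke→J1
#1 stroke→J1
#2 stroke→Sf1
#3 stroke→J2
#4 stroke→J1
#5 stroke→J1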